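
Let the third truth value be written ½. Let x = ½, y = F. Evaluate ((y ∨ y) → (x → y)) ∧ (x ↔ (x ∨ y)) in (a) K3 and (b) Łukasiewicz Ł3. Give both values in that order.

In K3: y ∨ y = F ∨ F = F
x → y = ½ → F = ½  [¬½ ∨ F]
(y ∨ y) → (x → y) = F → ½ = T
x ∨ y = ½ ∨ F = ½
x ↔ (x ∨ y) = ½ ↔ ½ = ½
((y ∨ y) → (x → y)) ∧ (x ↔ (x ∨ y)) = T ∧ ½ = ½
In Łukasiewicz Ł3: y ∨ y = F ∨ F = F
x → y = ½ → F = ½
(y ∨ y) → (x → y) = F → ½ = T
x ∨ y = ½ ∨ F = ½
x ↔ (x ∨ y) = ½ ↔ ½ = T
((y ∨ y) → (x → y)) ∧ (x ↔ (x ∨ y)) = T ∧ T = T
They differ because K3 and Łukasiewicz Ł3 treat ½ differently under implication.

½; T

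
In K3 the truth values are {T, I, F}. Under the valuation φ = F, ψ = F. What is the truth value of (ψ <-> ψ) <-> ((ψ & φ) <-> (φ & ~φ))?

T

ψ <-> ψ = F <-> F = T
ψ & φ = F & F = F
~φ = ~F = T
φ & ~φ = F & T = F
(ψ & φ) <-> (φ & ~φ) = F <-> F = T
(ψ <-> ψ) <-> ((ψ & φ) <-> (φ & ~φ)) = T <-> T = T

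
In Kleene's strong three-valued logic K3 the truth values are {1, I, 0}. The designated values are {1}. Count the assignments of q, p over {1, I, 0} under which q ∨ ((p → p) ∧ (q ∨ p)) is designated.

5

Of the 9 assignments, 5 give a value in {1}.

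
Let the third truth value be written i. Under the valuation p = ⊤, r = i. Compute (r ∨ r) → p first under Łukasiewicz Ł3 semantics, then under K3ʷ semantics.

⊤; i

In Łukasiewicz Ł3: r ∨ r = i ∨ i = i
(r ∨ r) → p = i → ⊤ = ⊤
In K3ʷ: r ∨ r = i ∨ i = i
(r ∨ r) → p = i → ⊤ = i  [any arg is the third value ⇒ result is the third value]
They differ because Łukasiewicz Ł3 and K3ʷ treat i differently under the binary connectives.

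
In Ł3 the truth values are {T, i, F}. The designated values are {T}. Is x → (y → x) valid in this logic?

Yes

Every assignment of x, y over {T, i, F} gives a value in {T}.
In particular, with x=i, y=i: x → (y → x) = T.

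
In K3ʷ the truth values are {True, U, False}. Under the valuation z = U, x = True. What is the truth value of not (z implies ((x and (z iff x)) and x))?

U

z iff x = U iff True = U
x and (z iff x) = True and U = U
(x and (z iff x)) and x = U and True = U
z implies ((x and (z iff x)) and x) = U implies U = U
not (z implies ((x and (z iff x)) and x)) = not U = U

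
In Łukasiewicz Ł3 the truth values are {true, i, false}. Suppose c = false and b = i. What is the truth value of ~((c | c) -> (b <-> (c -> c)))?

c | c = false | false = false
c -> c = false -> false = true
b <-> (c -> c) = i <-> true = i
(c | c) -> (b <-> (c -> c)) = false -> i = true
~((c | c) -> (b <-> (c -> c))) = ~true = false

false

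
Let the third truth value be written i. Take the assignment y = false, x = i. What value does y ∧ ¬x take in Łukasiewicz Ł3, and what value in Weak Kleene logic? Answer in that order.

In Łukasiewicz Ł3: ¬x = ¬i = i
y ∧ ¬x = false ∧ i = false
In Weak Kleene logic: ¬x = ¬i = i
y ∧ ¬x = false ∧ i = i
They differ because Łukasiewicz Ł3 and Weak Kleene logic treat i differently under the binary connectives.

false; i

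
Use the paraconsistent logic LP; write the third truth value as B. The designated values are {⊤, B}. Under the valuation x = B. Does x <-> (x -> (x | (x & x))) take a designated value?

x & x = B & B = B
x | (x & x) = B | B = B
x -> (x | (x & x)) = B -> B = B  [~B | B]
x <-> (x -> (x | (x & x))) = B <-> B = B
B ∈ {⊤, B}.

Yes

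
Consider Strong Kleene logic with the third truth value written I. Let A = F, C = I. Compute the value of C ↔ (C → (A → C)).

I

A → C = F → I = T  [¬F ∨ I]
C → (A → C) = I → T = T
C ↔ (C → (A → C)) = I ↔ T = I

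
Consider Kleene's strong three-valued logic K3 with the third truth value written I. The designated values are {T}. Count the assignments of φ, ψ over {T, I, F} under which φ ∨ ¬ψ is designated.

Of the 9 assignments, 5 give a value in {T}.

5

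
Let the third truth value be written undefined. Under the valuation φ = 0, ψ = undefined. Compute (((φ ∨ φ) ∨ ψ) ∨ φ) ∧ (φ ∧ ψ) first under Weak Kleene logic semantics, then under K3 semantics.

undefined; 0

In Weak Kleene logic: φ ∨ φ = 0 ∨ 0 = 0
(φ ∨ φ) ∨ ψ = 0 ∨ undefined = undefined
((φ ∨ φ) ∨ ψ) ∨ φ = undefined ∨ 0 = undefined
φ ∧ ψ = 0 ∧ undefined = undefined
(((φ ∨ φ) ∨ ψ) ∨ φ) ∧ (φ ∧ ψ) = undefined ∧ undefined = undefined
In K3: φ ∨ φ = 0 ∨ 0 = 0
(φ ∨ φ) ∨ ψ = 0 ∨ undefined = undefined
((φ ∨ φ) ∨ ψ) ∨ φ = undefined ∨ 0 = undefined
φ ∧ ψ = 0 ∧ undefined = 0
(((φ ∨ φ) ∨ ψ) ∨ φ) ∧ (φ ∧ ψ) = undefined ∧ 0 = 0
They differ because Weak Kleene logic and K3 treat undefined differently under the binary connectives.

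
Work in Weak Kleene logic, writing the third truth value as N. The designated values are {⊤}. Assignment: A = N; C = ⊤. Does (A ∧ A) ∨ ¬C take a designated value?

A ∧ A = N ∧ N = N
¬C = ¬⊤ = ⊥
(A ∧ A) ∨ ¬C = N ∨ ⊥ = N
N ∉ {⊤}.

No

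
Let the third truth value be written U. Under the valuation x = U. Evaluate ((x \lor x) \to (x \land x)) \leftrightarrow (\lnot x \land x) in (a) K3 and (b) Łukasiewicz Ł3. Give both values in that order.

U; U

In K3: x \lor x = U \lor U = U
x \land x = U \land U = U
(x \lor x) \to (x \land x) = U \to U = U  [\lnot U \lor U]
\lnot x = \lnot U = U
\lnot x \land x = U \land U = U
((x \lor x) \to (x \land x)) \leftrightarrow (\lnot x \land x) = U \leftrightarrow U = U
In Łukasiewicz Ł3: x \lor x = U \lor U = U
x \land x = U \land U = U
(x \lor x) \to (x \land x) = U \to U = 1
\lnot x = \lnot U = U
\lnot x \land x = U \land U = U
((x \lor x) \to (x \land x)) \leftrightarrow (\lnot x \land x) = 1 \leftrightarrow U = U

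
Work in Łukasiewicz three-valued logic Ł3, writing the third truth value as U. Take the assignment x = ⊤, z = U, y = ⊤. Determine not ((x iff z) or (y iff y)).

⊥

x iff z = ⊤ iff U = U  [1 − |1−½|]
y iff y = ⊤ iff ⊤ = ⊤
(x iff z) or (y iff y) = U or ⊤ = ⊤
not ((x iff z) or (y iff y)) = not ⊤ = ⊥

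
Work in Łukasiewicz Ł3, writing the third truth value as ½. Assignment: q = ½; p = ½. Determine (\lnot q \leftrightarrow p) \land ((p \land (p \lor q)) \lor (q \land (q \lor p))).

\lnot q = \lnot ½ = ½
\lnot q \leftrightarrow p = ½ \leftrightarrow ½ = 1  [1 − |½−½|]
p \lor q = ½ \lor ½ = ½
p \land (p \lor q) = ½ \land ½ = ½
q \lor p = ½ \lor ½ = ½
q \land (q \lor p) = ½ \land ½ = ½
(p \land (p \lor q)) \lor (q \land (q \lor p)) = ½ \lor ½ = ½
(\lnot q \leftrightarrow p) \land ((p \land (p \lor q)) \lor (q \land (q \lor p))) = 1 \land ½ = ½

½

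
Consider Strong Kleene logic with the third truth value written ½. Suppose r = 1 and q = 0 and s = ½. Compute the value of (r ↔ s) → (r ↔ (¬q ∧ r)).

1

r ↔ s = 1 ↔ ½ = ½
¬q = ¬0 = 1
¬q ∧ r = 1 ∧ 1 = 1
r ↔ (¬q ∧ r) = 1 ↔ 1 = 1
(r ↔ s) → (r ↔ (¬q ∧ r)) = ½ → 1 = 1  [¬½ ∨ 1]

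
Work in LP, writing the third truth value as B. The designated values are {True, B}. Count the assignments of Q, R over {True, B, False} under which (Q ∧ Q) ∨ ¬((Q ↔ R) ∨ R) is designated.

Of the 9 assignments, 7 give a value in {True, B}.

7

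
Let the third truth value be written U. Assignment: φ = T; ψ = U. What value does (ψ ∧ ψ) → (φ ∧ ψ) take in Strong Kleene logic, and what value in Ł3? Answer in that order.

In Strong Kleene logic: ψ ∧ ψ = U ∧ U = U
φ ∧ ψ = T ∧ U = U
(ψ ∧ ψ) → (φ ∧ ψ) = U → U = U  [¬U ∨ U]
In Ł3: ψ ∧ ψ = U ∧ U = U
φ ∧ ψ = T ∧ U = U
(ψ ∧ ψ) → (φ ∧ ψ) = U → U = T  [min(1, 1−½+½)]
They differ because Strong Kleene logic and Ł3 treat U differently under implication.

U; T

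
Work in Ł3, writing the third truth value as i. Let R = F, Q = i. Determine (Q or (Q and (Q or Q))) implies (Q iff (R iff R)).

Q or Q = i or i = i
Q and (Q or Q) = i and i = i
Q or (Q and (Q or Q)) = i or i = i
R iff R = F iff F = T
Q iff (R iff R) = i iff T = i  [1 − |½−1|]
(Q or (Q and (Q or Q))) implies (Q iff (R iff R)) = i implies i = T

T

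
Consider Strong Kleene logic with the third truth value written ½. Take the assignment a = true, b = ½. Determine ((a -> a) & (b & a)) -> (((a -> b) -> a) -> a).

a -> a = true -> true = true
b & a = ½ & true = ½
(a -> a) & (b & a) = true & ½ = ½
a -> b = true -> ½ = ½  [~true | ½]
(a -> b) -> a = ½ -> true = true
((a -> b) -> a) -> a = true -> true = true
((a -> a) & (b & a)) -> (((a -> b) -> a) -> a) = ½ -> true = true

true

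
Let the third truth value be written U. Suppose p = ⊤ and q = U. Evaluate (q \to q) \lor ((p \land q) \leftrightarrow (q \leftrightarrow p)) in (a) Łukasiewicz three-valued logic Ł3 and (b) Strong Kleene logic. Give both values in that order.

⊤; U

In Łukasiewicz three-valued logic Ł3: q \to q = U \to U = ⊤  [min(1, 1−½+½)]
p \land q = ⊤ \land U = U
q \leftrightarrow p = U \leftrightarrow ⊤ = U
(p \land q) \leftrightarrow (q \leftrightarrow p) = U \leftrightarrow U = ⊤
(q \to q) \lor ((p \land q) \leftrightarrow (q \leftrightarrow p)) = ⊤ \lor ⊤ = ⊤
In Strong Kleene logic: q \to q = U \to U = U  [\lnot U \lor U]
p \land q = ⊤ \land U = U
q \leftrightarrow p = U \leftrightarrow ⊤ = U
(p \land q) \leftrightarrow (q \leftrightarrow p) = U \leftrightarrow U = U
(q \to q) \lor ((p \land q) \leftrightarrow (q \leftrightarrow p)) = U \lor U = U
They differ because Łukasiewicz three-valued logic Ł3 and Strong Kleene logic treat U differently under implication.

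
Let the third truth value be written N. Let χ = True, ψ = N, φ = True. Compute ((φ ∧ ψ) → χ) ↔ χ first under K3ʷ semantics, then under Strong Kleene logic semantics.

In K3ʷ: φ ∧ ψ = True ∧ N = N
(φ ∧ ψ) → χ = N → True = N  [any arg is the third value ⇒ result is the third value]
((φ ∧ ψ) → χ) ↔ χ = N ↔ True = N
In Strong Kleene logic: φ ∧ ψ = True ∧ N = N
(φ ∧ ψ) → χ = N → True = True  [¬N ∨ True]
((φ ∧ ψ) → χ) ↔ χ = True ↔ True = True
They differ because K3ʷ and Strong Kleene logic treat N differently under the binary connectives.

N; True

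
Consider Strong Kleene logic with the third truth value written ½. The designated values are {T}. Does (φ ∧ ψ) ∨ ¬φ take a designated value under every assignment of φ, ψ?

Countermodel: φ=T, ψ=½ gives ½, which is not designated.

No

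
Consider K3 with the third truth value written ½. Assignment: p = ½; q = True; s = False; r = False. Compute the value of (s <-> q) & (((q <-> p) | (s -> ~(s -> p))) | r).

False

s <-> q = False <-> True = False
q <-> p = True <-> ½ = ½
s -> p = False -> ½ = True
~(s -> p) = ~True = False
s -> ~(s -> p) = False -> False = True
(q <-> p) | (s -> ~(s -> p)) = ½ | True = True
((q <-> p) | (s -> ~(s -> p))) | r = True | False = True
(s <-> q) & (((q <-> p) | (s -> ~(s -> p))) | r) = False & True = False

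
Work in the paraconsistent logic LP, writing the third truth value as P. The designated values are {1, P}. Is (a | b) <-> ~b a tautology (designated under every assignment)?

Countermodel: a=1, b=1 gives 0, which is not designated.

No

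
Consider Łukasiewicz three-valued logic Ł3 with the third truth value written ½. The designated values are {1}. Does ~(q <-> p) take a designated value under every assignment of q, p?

No

Countermodel: q=1, p=1 gives 0, which is not designated.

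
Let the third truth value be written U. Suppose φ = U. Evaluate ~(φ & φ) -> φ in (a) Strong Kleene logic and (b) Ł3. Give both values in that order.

U; true

In Strong Kleene logic: φ & φ = U & U = U
~(φ & φ) = ~U = U
~(φ & φ) -> φ = U -> U = U  [~U | U]
In Ł3: φ & φ = U & U = U
~(φ & φ) = ~U = U
~(φ & φ) -> φ = U -> U = true  [min(1, 1−½+½)]
They differ because Strong Kleene logic and Ł3 treat U differently under implication.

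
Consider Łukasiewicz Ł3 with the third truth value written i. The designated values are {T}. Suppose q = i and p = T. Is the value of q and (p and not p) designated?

No

not p = not T = F
p and not p = T and F = F
q and (p and not p) = i and F = F
F ∉ {T}.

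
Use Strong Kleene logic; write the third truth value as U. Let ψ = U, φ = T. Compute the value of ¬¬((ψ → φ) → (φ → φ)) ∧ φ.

T

ψ → φ = U → T = T  [¬U ∨ T]
φ → φ = T → T = T
(ψ → φ) → (φ → φ) = T → T = T
¬((ψ → φ) → (φ → φ)) = ¬T = F
¬¬((ψ → φ) → (φ → φ)) = ¬F = T
¬¬((ψ → φ) → (φ → φ)) ∧ φ = T ∧ T = T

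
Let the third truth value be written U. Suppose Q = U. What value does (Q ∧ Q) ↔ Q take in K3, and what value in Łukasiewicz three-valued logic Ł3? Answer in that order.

In K3: Q ∧ Q = U ∧ U = U
(Q ∧ Q) ↔ Q = U ↔ U = U
In Łukasiewicz three-valued logic Ł3: Q ∧ Q = U ∧ U = U
(Q ∧ Q) ↔ Q = U ↔ U = True
They differ because K3 and Łukasiewicz three-valued logic Ł3 treat U differently under implication.

U; True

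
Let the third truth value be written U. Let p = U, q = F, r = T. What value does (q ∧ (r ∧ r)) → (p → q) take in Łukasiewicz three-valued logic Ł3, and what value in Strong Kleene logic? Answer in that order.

In Łukasiewicz three-valued logic Ł3: r ∧ r = T ∧ T = T
q ∧ (r ∧ r) = F ∧ T = F
p → q = U → F = U
(q ∧ (r ∧ r)) → (p → q) = F → U = T
In Strong Kleene logic: r ∧ r = T ∧ T = T
q ∧ (r ∧ r) = F ∧ T = F
p → q = U → F = U  [¬U ∨ F]
(q ∧ (r ∧ r)) → (p → q) = F → U = T

T; T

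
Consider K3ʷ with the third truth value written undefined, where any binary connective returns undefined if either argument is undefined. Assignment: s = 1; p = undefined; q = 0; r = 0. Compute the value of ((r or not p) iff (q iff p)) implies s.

undefined

not p = not undefined = undefined
r or not p = 0 or undefined = undefined
q iff p = 0 iff undefined = undefined
(r or not p) iff (q iff p) = undefined iff undefined = undefined
((r or not p) iff (q iff p)) implies s = undefined implies 1 = undefined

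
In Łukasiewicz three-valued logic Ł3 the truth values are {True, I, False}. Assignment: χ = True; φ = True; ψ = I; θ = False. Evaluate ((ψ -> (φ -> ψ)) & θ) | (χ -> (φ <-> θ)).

False

φ -> ψ = True -> I = I  [min(1, 1−1+½)]
ψ -> (φ -> ψ) = I -> I = True
(ψ -> (φ -> ψ)) & θ = True & False = False
φ <-> θ = True <-> False = False
χ -> (φ <-> θ) = True -> False = False
((ψ -> (φ -> ψ)) & θ) | (χ -> (φ <-> θ)) = False | False = False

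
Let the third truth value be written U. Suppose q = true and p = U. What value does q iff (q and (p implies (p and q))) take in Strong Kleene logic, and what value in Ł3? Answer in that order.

In Strong Kleene logic: p and q = U and true = U
p implies (p and q) = U implies U = U  [not U or U]
q and (p implies (p and q)) = true and U = U
q iff (q and (p implies (p and q))) = true iff U = U
In Ł3: p and q = U and true = U
p implies (p and q) = U implies U = true  [min(1, 1−½+½)]
q and (p implies (p and q)) = true and true = true
q iff (q and (p implies (p and q))) = true iff true = true
They differ because Strong Kleene logic and Ł3 treat U differently under implication.

U; true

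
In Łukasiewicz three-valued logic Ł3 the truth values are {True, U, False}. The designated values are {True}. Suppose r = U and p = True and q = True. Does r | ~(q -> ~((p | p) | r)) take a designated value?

p | p = True | True = True
(p | p) | r = True | U = True
~((p | p) | r) = ~True = False
q -> ~((p | p) | r) = True -> False = False
~(q -> ~((p | p) | r)) = ~False = True
r | ~(q -> ~((p | p) | r)) = U | True = True
True ∈ {True}.

Yes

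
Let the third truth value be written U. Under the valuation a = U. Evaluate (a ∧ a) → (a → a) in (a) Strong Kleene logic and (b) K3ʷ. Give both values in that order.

U; U

In Strong Kleene logic: a ∧ a = U ∧ U = U
a → a = U → U = U
(a ∧ a) → (a → a) = U → U = U
In K3ʷ: a ∧ a = U ∧ U = U
a → a = U → U = U  [any arg is the third value ⇒ result is the third value]
(a ∧ a) → (a → a) = U → U = U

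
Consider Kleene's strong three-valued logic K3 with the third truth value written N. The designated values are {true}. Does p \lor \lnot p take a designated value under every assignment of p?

No

Countermodel: p=N gives N, which is not designated.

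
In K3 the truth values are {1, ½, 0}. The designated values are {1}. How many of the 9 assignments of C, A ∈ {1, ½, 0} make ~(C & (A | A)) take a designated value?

5

Of the 9 assignments, 5 give a value in {1}.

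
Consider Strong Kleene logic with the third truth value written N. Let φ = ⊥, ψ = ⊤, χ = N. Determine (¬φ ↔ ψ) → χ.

¬φ = ¬⊥ = ⊤
¬φ ↔ ψ = ⊤ ↔ ⊤ = ⊤
(¬φ ↔ ψ) → χ = ⊤ → N = N

N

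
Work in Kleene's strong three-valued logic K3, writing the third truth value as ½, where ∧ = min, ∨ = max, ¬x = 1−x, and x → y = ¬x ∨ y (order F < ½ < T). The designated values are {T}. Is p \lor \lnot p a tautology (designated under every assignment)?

No

Countermodel: p=½ gives ½, which is not designated.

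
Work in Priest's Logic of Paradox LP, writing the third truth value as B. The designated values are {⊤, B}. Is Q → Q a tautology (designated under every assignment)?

Yes

Every assignment of Q over {⊤, B, ⊥} gives a value in {⊤, B}.
In particular, with Q=B: Q → Q = B.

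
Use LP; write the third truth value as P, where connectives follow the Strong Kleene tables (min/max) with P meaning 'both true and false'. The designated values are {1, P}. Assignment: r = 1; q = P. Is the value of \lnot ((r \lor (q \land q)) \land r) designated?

No

q \land q = P \land P = P
r \lor (q \land q) = 1 \lor P = 1
(r \lor (q \land q)) \land r = 1 \land 1 = 1
\lnot ((r \lor (q \land q)) \land r) = \lnot 1 = 0
0 ∉ {1, P}.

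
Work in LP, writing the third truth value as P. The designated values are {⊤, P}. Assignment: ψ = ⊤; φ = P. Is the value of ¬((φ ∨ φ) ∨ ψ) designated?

φ ∨ φ = P ∨ P = P
(φ ∨ φ) ∨ ψ = P ∨ ⊤ = ⊤
¬((φ ∨ φ) ∨ ψ) = ¬⊤ = ⊥
⊥ ∉ {⊤, P}.

No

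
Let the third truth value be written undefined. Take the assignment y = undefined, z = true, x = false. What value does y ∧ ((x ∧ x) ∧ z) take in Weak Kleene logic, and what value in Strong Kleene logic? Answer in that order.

undefined; false

In Weak Kleene logic: x ∧ x = false ∧ false = false
(x ∧ x) ∧ z = false ∧ true = false
y ∧ ((x ∧ x) ∧ z) = undefined ∧ false = undefined
In Strong Kleene logic: x ∧ x = false ∧ false = false
(x ∧ x) ∧ z = false ∧ true = false
y ∧ ((x ∧ x) ∧ z) = undefined ∧ false = false
They differ because Weak Kleene logic and Strong Kleene logic treat undefined differently under the binary connectives.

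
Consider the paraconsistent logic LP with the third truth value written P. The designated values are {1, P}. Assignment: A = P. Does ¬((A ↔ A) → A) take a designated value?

A ↔ A = P ↔ P = P
(A ↔ A) → A = P → P = P  [¬P ∨ P]
¬((A ↔ A) → A) = ¬P = P
P ∈ {1, P}.

Yes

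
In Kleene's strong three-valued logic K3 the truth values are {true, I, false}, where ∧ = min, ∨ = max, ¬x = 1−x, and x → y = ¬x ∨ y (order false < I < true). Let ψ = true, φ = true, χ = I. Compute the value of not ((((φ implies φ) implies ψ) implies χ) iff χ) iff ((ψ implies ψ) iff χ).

φ implies φ = true implies true = true
(φ implies φ) implies ψ = true implies true = true
((φ implies φ) implies ψ) implies χ = true implies I = I  [not true or I]
(((φ implies φ) implies ψ) implies χ) iff χ = I iff I = I
not ((((φ implies φ) implies ψ) implies χ) iff χ) = not I = I
ψ implies ψ = true implies true = true
(ψ implies ψ) iff χ = true iff I = I
not ((((φ implies φ) implies ψ) implies χ) iff χ) iff ((ψ implies ψ) iff χ) = I iff I = I

I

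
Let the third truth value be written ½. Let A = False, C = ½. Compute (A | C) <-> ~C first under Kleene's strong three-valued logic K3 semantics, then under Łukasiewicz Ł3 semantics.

½; True

In Kleene's strong three-valued logic K3: A | C = False | ½ = ½
~C = ~½ = ½
(A | C) <-> ~C = ½ <-> ½ = ½
In Łukasiewicz Ł3: A | C = False | ½ = ½
~C = ~½ = ½
(A | C) <-> ~C = ½ <-> ½ = True  [1 − |½−½|]
They differ because Kleene's strong three-valued logic K3 and Łukasiewicz Ł3 treat ½ differently under implication.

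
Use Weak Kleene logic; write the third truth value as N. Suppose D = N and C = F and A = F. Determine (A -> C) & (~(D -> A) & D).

N

A -> C = F -> F = T
D -> A = N -> F = N  [any arg is the third value ⇒ result is the third value]
~(D -> A) = ~N = N
~(D -> A) & D = N & N = N
(A -> C) & (~(D -> A) & D) = T & N = N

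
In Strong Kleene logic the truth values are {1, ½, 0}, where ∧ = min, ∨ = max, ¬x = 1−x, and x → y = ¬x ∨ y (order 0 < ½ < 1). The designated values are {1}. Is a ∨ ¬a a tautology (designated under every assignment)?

Countermodel: a=½ gives ½, which is not designated.

No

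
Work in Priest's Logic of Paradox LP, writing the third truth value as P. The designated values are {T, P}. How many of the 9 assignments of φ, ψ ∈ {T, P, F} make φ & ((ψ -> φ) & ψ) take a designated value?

4

Designated under: (φ=T, ψ=T); (φ=T, ψ=P); (φ=P, ψ=T); (φ=P, ψ=P).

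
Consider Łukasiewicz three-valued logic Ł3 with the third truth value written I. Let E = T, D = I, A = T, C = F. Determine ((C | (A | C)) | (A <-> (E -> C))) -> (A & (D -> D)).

T

A | C = T | F = T
C | (A | C) = F | T = T
E -> C = T -> F = F
A <-> (E -> C) = T <-> F = F
(C | (A | C)) | (A <-> (E -> C)) = T | F = T
D -> D = I -> I = T  [min(1, 1−½+½)]
A & (D -> D) = T & T = T
((C | (A | C)) | (A <-> (E -> C))) -> (A & (D -> D)) = T -> T = T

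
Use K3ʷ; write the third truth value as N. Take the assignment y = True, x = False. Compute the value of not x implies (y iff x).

not x = not False = True
y iff x = True iff False = False
not x implies (y iff x) = True implies False = False

False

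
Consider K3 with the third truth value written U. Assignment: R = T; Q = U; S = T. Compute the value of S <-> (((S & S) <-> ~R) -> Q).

S & S = T & T = T
~R = ~T = F
(S & S) <-> ~R = T <-> F = F
((S & S) <-> ~R) -> Q = F -> U = T
S <-> (((S & S) <-> ~R) -> Q) = T <-> T = T

T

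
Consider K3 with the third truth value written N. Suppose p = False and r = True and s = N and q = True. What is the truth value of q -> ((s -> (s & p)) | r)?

s & p = N & False = False
s -> (s & p) = N -> False = N
(s -> (s & p)) | r = N | True = True
q -> ((s -> (s & p)) | r) = True -> True = True

True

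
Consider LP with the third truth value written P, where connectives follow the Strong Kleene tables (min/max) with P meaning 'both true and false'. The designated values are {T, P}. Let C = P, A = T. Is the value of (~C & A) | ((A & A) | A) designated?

Yes

~C = ~P = P
~C & A = P & T = P
A & A = T & T = T
(A & A) | A = T | T = T
(~C & A) | ((A & A) | A) = P | T = T
T ∈ {T, P}.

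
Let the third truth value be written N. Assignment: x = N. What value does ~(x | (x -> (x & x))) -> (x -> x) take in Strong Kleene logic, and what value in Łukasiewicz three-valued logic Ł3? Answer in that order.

In Strong Kleene logic: x & x = N & N = N
x -> (x & x) = N -> N = N  [~N | N]
x | (x -> (x & x)) = N | N = N
~(x | (x -> (x & x))) = ~N = N
x -> x = N -> N = N
~(x | (x -> (x & x))) -> (x -> x) = N -> N = N
In Łukasiewicz three-valued logic Ł3: x & x = N & N = N
x -> (x & x) = N -> N = 1
x | (x -> (x & x)) = N | 1 = 1
~(x | (x -> (x & x))) = ~1 = 0
x -> x = N -> N = 1
~(x | (x -> (x & x))) -> (x -> x) = 0 -> 1 = 1
They differ because Strong Kleene logic and Łukasiewicz three-valued logic Ł3 treat N differently under implication.

N; 1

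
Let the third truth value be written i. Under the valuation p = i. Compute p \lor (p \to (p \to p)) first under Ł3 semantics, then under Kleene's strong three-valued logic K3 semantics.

In Ł3: p \to p = i \to i = T  [min(1, 1−½+½)]
p \to (p \to p) = i \to T = T
p \lor (p \to (p \to p)) = i \lor T = T
In Kleene's strong three-valued logic K3: p \to p = i \to i = i
p \to (p \to p) = i \to i = i
p \lor (p \to (p \to p)) = i \lor i = i
They differ because Ł3 and Kleene's strong three-valued logic K3 treat i differently under implication.

T; i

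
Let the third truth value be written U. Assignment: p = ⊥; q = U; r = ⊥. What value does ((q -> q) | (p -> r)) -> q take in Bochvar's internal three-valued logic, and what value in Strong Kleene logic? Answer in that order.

In Bochvar's internal three-valued logic: q -> q = U -> U = U
p -> r = ⊥ -> ⊥ = ⊤
(q -> q) | (p -> r) = U | ⊤ = U
((q -> q) | (p -> r)) -> q = U -> U = U
In Strong Kleene logic: q -> q = U -> U = U  [~U | U]
p -> r = ⊥ -> ⊥ = ⊤
(q -> q) | (p -> r) = U | ⊤ = ⊤
((q -> q) | (p -> r)) -> q = ⊤ -> U = U

U; U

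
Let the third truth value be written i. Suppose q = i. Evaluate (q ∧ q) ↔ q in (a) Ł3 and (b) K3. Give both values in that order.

In Ł3: q ∧ q = i ∧ i = i
(q ∧ q) ↔ q = i ↔ i = true  [1 − |½−½|]
In K3: q ∧ q = i ∧ i = i
(q ∧ q) ↔ q = i ↔ i = i
They differ because Ł3 and K3 treat i differently under implication.

true; i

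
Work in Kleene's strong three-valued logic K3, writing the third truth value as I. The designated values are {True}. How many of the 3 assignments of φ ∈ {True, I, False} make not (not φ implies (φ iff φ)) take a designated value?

φ=True: False ·
φ=I: I ·
φ=False: False ·

0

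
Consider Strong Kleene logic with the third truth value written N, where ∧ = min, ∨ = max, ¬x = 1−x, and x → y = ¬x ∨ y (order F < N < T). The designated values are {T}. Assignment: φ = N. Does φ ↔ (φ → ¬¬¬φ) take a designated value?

¬φ = ¬N = N
¬¬φ = ¬N = N
¬¬¬φ = ¬N = N
φ → ¬¬¬φ = N → N = N  [¬N ∨ N]
φ ↔ (φ → ¬¬¬φ) = N ↔ N = N
N ∉ {T}.

No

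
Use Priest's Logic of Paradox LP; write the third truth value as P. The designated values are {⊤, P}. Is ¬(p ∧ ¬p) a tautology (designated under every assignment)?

Every assignment of p over {⊤, P, ⊥} gives a value in {⊤, P}.
In particular, with p=P: ¬(p ∧ ¬p) = P.

Yes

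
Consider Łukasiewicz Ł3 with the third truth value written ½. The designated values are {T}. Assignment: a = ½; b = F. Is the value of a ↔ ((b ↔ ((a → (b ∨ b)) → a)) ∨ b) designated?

No

b ∨ b = F ∨ F = F
a → (b ∨ b) = ½ → F = ½
(a → (b ∨ b)) → a = ½ → ½ = T
b ↔ ((a → (b ∨ b)) → a) = F ↔ T = F
(b ↔ ((a → (b ∨ b)) → a)) ∨ b = F ∨ F = F
a ↔ ((b ↔ ((a → (b ∨ b)) → a)) ∨ b) = ½ ↔ F = ½
½ ∉ {T}.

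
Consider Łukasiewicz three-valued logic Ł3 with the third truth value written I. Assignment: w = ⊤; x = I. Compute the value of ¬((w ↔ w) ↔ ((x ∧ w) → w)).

w ↔ w = ⊤ ↔ ⊤ = ⊤
x ∧ w = I ∧ ⊤ = I
(x ∧ w) → w = I → ⊤ = ⊤  [min(1, 1−½+1)]
(w ↔ w) ↔ ((x ∧ w) → w) = ⊤ ↔ ⊤ = ⊤
¬((w ↔ w) ↔ ((x ∧ w) → w)) = ¬⊤ = ⊥

⊥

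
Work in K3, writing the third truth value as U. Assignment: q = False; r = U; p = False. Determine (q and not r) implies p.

True

not r = not U = U
q and not r = False and U = False
(q and not r) implies p = False implies False = True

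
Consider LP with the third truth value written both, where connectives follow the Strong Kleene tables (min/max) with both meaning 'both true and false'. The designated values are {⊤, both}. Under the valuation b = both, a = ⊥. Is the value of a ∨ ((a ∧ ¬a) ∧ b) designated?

No

¬a = ¬⊥ = ⊤
a ∧ ¬a = ⊥ ∧ ⊤ = ⊥
(a ∧ ¬a) ∧ b = ⊥ ∧ both = ⊥
a ∨ ((a ∧ ¬a) ∧ b) = ⊥ ∨ ⊥ = ⊥
⊥ ∉ {⊤, both}.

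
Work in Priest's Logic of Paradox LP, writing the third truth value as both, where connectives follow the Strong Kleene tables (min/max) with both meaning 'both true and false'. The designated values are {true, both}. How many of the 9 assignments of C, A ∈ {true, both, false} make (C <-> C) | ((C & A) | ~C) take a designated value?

9

Of the 9 assignments, 9 give a value in {true, both}.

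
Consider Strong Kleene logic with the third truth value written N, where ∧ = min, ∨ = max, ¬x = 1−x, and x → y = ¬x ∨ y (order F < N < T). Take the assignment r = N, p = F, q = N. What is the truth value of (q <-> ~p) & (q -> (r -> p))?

~p = ~F = T
q <-> ~p = N <-> T = N
r -> p = N -> F = N  [~N | F]
q -> (r -> p) = N -> N = N
(q <-> ~p) & (q -> (r -> p)) = N & N = N

N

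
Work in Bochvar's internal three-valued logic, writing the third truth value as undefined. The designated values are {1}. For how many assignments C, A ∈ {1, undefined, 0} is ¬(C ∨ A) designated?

Designated under: (C=0, A=0).

1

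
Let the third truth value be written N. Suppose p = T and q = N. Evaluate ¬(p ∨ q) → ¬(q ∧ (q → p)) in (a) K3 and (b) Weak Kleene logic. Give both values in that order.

T; N

In K3: p ∨ q = T ∨ N = T
¬(p ∨ q) = ¬T = F
q → p = N → T = T  [¬N ∨ T]
q ∧ (q → p) = N ∧ T = N
¬(q ∧ (q → p)) = ¬N = N
¬(p ∨ q) → ¬(q ∧ (q → p)) = F → N = T
In Weak Kleene logic: p ∨ q = T ∨ N = N
¬(p ∨ q) = ¬N = N
q → p = N → T = N  [any arg is the third value ⇒ result is the third value]
q ∧ (q → p) = N ∧ N = N
¬(q ∧ (q → p)) = ¬N = N
¬(p ∨ q) → ¬(q ∧ (q → p)) = N → N = N
They differ because K3 and Weak Kleene logic treat N differently under the binary connectives.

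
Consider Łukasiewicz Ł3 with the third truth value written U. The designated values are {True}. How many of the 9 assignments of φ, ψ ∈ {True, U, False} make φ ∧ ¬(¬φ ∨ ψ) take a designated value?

1

Designated under: (φ=True, ψ=False).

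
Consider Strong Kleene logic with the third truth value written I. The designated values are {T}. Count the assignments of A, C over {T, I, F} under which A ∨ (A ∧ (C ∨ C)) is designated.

Designated under: (A=T, C=T); (A=T, C=I); (A=T, C=F).

3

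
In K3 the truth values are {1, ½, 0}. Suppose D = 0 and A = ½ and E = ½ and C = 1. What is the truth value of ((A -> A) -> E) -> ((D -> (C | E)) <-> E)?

½

A -> A = ½ -> ½ = ½  [~½ | ½]
(A -> A) -> E = ½ -> ½ = ½
C | E = 1 | ½ = 1
D -> (C | E) = 0 -> 1 = 1
(D -> (C | E)) <-> E = 1 <-> ½ = ½
((A -> A) -> E) -> ((D -> (C | E)) <-> E) = ½ -> ½ = ½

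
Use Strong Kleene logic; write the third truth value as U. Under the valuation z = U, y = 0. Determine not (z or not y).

0

not y = not 0 = 1
z or not y = U or 1 = 1
not (z or not y) = not 1 = 0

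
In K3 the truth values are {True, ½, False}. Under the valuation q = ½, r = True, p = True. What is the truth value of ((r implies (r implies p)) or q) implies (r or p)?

r implies p = True implies True = True
r implies (r implies p) = True implies True = True
(r implies (r implies p)) or q = True or ½ = True
r or p = True or True = True
((r implies (r implies p)) or q) implies (r or p) = True implies True = True

True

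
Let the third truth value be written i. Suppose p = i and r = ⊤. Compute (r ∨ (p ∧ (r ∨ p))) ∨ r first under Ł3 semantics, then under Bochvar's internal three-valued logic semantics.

In Ł3: r ∨ p = ⊤ ∨ i = ⊤
p ∧ (r ∨ p) = i ∧ ⊤ = i
r ∨ (p ∧ (r ∨ p)) = ⊤ ∨ i = ⊤
(r ∨ (p ∧ (r ∨ p))) ∨ r = ⊤ ∨ ⊤ = ⊤
In Bochvar's internal three-valued logic: r ∨ p = ⊤ ∨ i = i
p ∧ (r ∨ p) = i ∧ i = i
r ∨ (p ∧ (r ∨ p)) = ⊤ ∨ i = i
(r ∨ (p ∧ (r ∨ p))) ∨ r = i ∨ ⊤ = i
They differ because Ł3 and Bochvar's internal three-valued logic treat i differently under the binary connectives.

⊤; i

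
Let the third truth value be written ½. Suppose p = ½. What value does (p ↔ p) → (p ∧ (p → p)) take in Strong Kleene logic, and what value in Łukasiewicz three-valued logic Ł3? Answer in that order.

In Strong Kleene logic: p ↔ p = ½ ↔ ½ = ½
p → p = ½ → ½ = ½  [¬½ ∨ ½]
p ∧ (p → p) = ½ ∧ ½ = ½
(p ↔ p) → (p ∧ (p → p)) = ½ → ½ = ½
In Łukasiewicz three-valued logic Ł3: p ↔ p = ½ ↔ ½ = T
p → p = ½ → ½ = T
p ∧ (p → p) = ½ ∧ T = ½
(p ↔ p) → (p ∧ (p → p)) = T → ½ = ½

½; ½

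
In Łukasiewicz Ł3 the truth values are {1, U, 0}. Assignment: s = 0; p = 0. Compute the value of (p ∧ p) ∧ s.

0

p ∧ p = 0 ∧ 0 = 0
(p ∧ p) ∧ s = 0 ∧ 0 = 0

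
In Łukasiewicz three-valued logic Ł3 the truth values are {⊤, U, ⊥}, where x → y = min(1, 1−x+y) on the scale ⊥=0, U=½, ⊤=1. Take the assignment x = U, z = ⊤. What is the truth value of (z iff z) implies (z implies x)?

z iff z = ⊤ iff ⊤ = ⊤
z implies x = ⊤ implies U = U  [min(1, 1−1+½)]
(z iff z) implies (z implies x) = ⊤ implies U = U

U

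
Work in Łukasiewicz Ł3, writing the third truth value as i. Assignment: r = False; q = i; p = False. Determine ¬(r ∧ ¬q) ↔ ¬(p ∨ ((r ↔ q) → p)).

i

¬q = ¬i = i
r ∧ ¬q = False ∧ i = False
¬(r ∧ ¬q) = ¬False = True
r ↔ q = False ↔ i = i  [1 − |0−½|]
(r ↔ q) → p = i → False = i
p ∨ ((r ↔ q) → p) = False ∨ i = i
¬(p ∨ ((r ↔ q) → p)) = ¬i = i
¬(r ∧ ¬q) ↔ ¬(p ∨ ((r ↔ q) → p)) = True ↔ i = i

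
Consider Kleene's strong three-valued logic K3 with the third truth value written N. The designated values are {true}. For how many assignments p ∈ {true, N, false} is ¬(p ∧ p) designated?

p=true: false ·
p=N: N ·
p=false: true ✓

1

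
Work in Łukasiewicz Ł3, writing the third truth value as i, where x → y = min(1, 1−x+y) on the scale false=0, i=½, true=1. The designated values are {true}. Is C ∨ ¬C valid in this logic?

No

Countermodel: C=i gives i, which is not designated.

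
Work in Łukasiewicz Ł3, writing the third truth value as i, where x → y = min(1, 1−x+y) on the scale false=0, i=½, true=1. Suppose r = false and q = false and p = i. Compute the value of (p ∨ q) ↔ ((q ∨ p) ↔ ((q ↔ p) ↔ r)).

p ∨ q = i ∨ false = i
q ∨ p = false ∨ i = i
q ↔ p = false ↔ i = i  [1 − |0−½|]
(q ↔ p) ↔ r = i ↔ false = i
(q ∨ p) ↔ ((q ↔ p) ↔ r) = i ↔ i = true
(p ∨ q) ↔ ((q ∨ p) ↔ ((q ↔ p) ↔ r)) = i ↔ true = i

i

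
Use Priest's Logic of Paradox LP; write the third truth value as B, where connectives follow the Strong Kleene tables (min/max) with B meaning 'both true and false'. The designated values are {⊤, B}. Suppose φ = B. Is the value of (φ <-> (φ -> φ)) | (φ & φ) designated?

Yes

φ -> φ = B -> B = B  [~B | B]
φ <-> (φ -> φ) = B <-> B = B
φ & φ = B & B = B
(φ <-> (φ -> φ)) | (φ & φ) = B | B = B
B ∈ {⊤, B}.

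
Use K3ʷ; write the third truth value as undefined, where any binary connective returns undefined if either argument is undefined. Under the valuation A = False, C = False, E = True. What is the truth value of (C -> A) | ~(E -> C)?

True

C -> A = False -> False = True
E -> C = True -> False = False
~(E -> C) = ~False = True
(C -> A) | ~(E -> C) = True | True = True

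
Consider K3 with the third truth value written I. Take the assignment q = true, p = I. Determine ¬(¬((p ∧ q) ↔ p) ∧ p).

I

p ∧ q = I ∧ true = I
(p ∧ q) ↔ p = I ↔ I = I
¬((p ∧ q) ↔ p) = ¬I = I
¬((p ∧ q) ↔ p) ∧ p = I ∧ I = I
¬(¬((p ∧ q) ↔ p) ∧ p) = ¬I = I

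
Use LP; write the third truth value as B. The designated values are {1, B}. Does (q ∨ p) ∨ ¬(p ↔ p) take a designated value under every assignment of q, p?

Countermodel: q=0, p=0 gives 0, which is not designated.

No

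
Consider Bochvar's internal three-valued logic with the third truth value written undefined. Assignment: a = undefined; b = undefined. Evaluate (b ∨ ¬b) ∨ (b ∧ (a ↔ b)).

¬b = ¬undefined = undefined
b ∨ ¬b = undefined ∨ undefined = undefined
a ↔ b = undefined ↔ undefined = undefined
b ∧ (a ↔ b) = undefined ∧ undefined = undefined
(b ∨ ¬b) ∨ (b ∧ (a ↔ b)) = undefined ∨ undefined = undefined

undefined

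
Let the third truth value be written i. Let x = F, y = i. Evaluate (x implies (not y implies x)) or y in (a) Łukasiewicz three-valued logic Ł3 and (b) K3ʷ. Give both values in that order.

T; i

In Łukasiewicz three-valued logic Ł3: not y = not i = i
not y implies x = i implies F = i  [min(1, 1−½+0)]
x implies (not y implies x) = F implies i = T
(x implies (not y implies x)) or y = T or i = T
In K3ʷ: not y = not i = i
not y implies x = i implies F = i  [any arg is the third value ⇒ result is the third value]
x implies (not y implies x) = F implies i = i
(x implies (not y implies x)) or y = i or i = i
They differ because Łukasiewicz three-valued logic Ł3 and K3ʷ treat i differently under the binary connectives.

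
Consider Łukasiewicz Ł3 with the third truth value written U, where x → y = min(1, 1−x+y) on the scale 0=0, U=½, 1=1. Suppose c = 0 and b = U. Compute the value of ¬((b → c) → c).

b → c = U → 0 = U  [min(1, 1−½+0)]
(b → c) → c = U → 0 = U
¬((b → c) → c) = ¬U = U

U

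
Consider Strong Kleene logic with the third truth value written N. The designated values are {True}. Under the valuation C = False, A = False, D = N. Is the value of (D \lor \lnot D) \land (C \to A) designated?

No

\lnot D = \lnot N = N
D \lor \lnot D = N \lor N = N
C \to A = False \to False = True
(D \lor \lnot D) \land (C \to A) = N \land True = N
N ∉ {True}.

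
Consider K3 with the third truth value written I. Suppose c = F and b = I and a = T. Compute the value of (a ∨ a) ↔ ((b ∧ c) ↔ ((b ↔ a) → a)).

a ∨ a = T ∨ T = T
b ∧ c = I ∧ F = F
b ↔ a = I ↔ T = I
(b ↔ a) → a = I → T = T  [¬I ∨ T]
(b ∧ c) ↔ ((b ↔ a) → a) = F ↔ T = F
(a ∨ a) ↔ ((b ∧ c) ↔ ((b ↔ a) → a)) = T ↔ F = F

F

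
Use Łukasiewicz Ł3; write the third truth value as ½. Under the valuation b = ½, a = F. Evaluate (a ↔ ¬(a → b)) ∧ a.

a → b = F → ½ = T  [min(1, 1−0+½)]
¬(a → b) = ¬T = F
a ↔ ¬(a → b) = F ↔ F = T
(a ↔ ¬(a → b)) ∧ a = T ∧ F = F

F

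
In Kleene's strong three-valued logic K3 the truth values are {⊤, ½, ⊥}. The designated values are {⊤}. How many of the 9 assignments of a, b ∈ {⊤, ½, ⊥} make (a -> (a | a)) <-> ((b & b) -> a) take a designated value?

4

Designated under: (a=⊤, b=⊤); (a=⊤, b=½); (a=⊤, b=⊥); (a=⊥, b=⊥).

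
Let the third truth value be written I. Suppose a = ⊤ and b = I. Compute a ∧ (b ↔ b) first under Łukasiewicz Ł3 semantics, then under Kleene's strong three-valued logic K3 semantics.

In Łukasiewicz Ł3: b ↔ b = I ↔ I = ⊤  [1 − |½−½|]
a ∧ (b ↔ b) = ⊤ ∧ ⊤ = ⊤
In Kleene's strong three-valued logic K3: b ↔ b = I ↔ I = I
a ∧ (b ↔ b) = ⊤ ∧ I = I
They differ because Łukasiewicz Ł3 and Kleene's strong three-valued logic K3 treat I differently under implication.

⊤; I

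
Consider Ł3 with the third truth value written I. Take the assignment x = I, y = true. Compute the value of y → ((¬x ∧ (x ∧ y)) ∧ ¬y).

false

¬x = ¬I = I
x ∧ y = I ∧ true = I
¬x ∧ (x ∧ y) = I ∧ I = I
¬y = ¬true = false
(¬x ∧ (x ∧ y)) ∧ ¬y = I ∧ false = false
y → ((¬x ∧ (x ∧ y)) ∧ ¬y) = true → false = false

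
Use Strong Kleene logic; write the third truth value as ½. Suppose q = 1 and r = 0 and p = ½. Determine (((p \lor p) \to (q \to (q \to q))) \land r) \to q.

1

p \lor p = ½ \lor ½ = ½
q \to q = 1 \to 1 = 1
q \to (q \to q) = 1 \to 1 = 1
(p \lor p) \to (q \to (q \to q)) = ½ \to 1 = 1  [\lnot ½ \lor 1]
((p \lor p) \to (q \to (q \to q))) \land r = 1 \land 0 = 0
(((p \lor p) \to (q \to (q \to q))) \land r) \to q = 0 \to 1 = 1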